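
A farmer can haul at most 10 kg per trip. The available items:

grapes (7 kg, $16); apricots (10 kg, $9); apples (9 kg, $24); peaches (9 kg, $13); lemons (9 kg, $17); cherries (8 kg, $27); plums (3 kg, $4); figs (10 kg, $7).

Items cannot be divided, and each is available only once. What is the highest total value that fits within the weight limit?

$27

Check high-value combinations within 10 kg:
- cherries: weight 8, value 27
- apples: weight 9, value 24
- grapes+plums: weight 7+3=10, value 16+4=20
- lemons: weight 9, value 17
- grapes: weight 7, value 16
Best: $27.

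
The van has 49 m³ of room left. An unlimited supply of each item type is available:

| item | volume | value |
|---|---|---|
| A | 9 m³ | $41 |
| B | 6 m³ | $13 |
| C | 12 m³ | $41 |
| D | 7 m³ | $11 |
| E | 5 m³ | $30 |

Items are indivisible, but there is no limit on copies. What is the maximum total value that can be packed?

$281

Best value-per-unit is E at 30/5; filling with it alone gives 9×30 = 270.
Optimal mix: 1×A + 8×E → volume 49, value 281.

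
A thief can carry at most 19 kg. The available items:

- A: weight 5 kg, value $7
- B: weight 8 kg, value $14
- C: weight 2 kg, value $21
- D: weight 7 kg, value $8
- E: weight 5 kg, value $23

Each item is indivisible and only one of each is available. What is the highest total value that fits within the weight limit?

$59

Check high-value combinations within 19 kg:
- A+C+D+E: weight 5+2+7+5=19, value 7+21+8+23=59
- B+C+E: weight 8+2+5=15, value 14+21+23=58
- C+D+E: weight 2+7+5=14, value 21+8+23=52
- A+C+E: weight 5+2+5=12, value 7+21+23=51
Best: $59.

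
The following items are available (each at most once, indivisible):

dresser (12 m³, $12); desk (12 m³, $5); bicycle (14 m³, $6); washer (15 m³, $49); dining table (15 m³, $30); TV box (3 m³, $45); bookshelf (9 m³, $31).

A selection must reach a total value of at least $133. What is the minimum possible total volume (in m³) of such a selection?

39

Subsets with value ≥ 133, sorted by total volume:
- dresser+washer+TV box+bookshelf: volume 39, value 137
- washer+dining table+TV box+bookshelf: volume 42, value 155
Minimum volume: 39 m³.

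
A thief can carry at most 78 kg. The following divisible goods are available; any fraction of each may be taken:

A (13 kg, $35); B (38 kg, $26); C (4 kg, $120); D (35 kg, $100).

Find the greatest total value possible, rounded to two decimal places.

Take in order of value per unit:
- C (120/4 per unit): all 4 → value 120, running total 120.00
- D (100/35 per unit): all 35 → value 100, running total 220.00
- A (35/13 per unit): all 13 → value 35, running total 255.00
- B (26/38 per unit): 26 of 38 → value 26×26/38 = 17.7895, running total 272.79
Total 272.79.

272.79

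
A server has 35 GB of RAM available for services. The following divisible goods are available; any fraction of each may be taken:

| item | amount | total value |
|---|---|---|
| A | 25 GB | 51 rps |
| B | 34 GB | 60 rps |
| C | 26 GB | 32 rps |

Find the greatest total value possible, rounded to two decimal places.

Take in order of value per unit:
- A (51/25 per unit): all 25 → value 51, running total 51.00
- B (60/34 per unit): 10 of 34 → value 10×60/34 = 17.6471, running total 68.65
Total 68.65.

68.65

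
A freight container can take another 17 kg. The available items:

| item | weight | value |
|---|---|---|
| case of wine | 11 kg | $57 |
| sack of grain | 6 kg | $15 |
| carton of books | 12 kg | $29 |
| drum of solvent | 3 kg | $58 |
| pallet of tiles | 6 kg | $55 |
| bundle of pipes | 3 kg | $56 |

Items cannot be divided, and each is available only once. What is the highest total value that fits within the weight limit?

$171

Check high-value combinations within 17 kg:
- case of wine+drum of solvent+bundle of pipes: weight 11+3+3=17, value 57+58+56=171
- drum of solvent+pallet of tiles+bundle of pipes: weight 3+6+3=12, value 58+55+56=169
- sack of grain+drum of solvent+bundle of pipes: weight 6+3+3=12, value 15+58+56=129
Best: $171.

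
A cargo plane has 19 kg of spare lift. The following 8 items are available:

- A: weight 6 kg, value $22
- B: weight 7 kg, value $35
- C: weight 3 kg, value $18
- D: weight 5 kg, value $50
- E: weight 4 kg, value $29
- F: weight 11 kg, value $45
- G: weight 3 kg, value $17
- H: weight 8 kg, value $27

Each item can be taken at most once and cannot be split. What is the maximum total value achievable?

$132

Check high-value combinations within 19 kg:
- B+C+D+E: weight 7+3+5+4=19, value 35+18+50+29=132
- B+D+E+G: weight 7+5+4+3=19, value 35+50+29+17=131
- B+C+D+G: weight 7+3+5+3=18, value 35+18+50+17=120
- A+C+D+E: weight 6+3+5+4=18, value 22+18+50+29=119
- A+D+E+G: weight 6+5+4+3=18, value 22+50+29+17=118
Best: $132.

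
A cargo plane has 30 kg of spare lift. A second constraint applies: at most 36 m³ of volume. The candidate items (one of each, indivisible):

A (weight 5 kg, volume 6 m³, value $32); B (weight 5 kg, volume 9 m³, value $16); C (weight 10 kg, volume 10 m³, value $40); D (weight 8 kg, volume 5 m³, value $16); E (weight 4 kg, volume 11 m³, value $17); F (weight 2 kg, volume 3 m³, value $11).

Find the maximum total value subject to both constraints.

$116

Feasible sets respecting both limits:
- A+C+D+E+F: weight 29, volume 35, value 116
- A+B+C+D+F: weight 30, volume 33, value 115
- A+B+C+E: weight 24, volume 36, value 105
- A+C+D+E: weight 27, volume 32, value 105
Best: $116.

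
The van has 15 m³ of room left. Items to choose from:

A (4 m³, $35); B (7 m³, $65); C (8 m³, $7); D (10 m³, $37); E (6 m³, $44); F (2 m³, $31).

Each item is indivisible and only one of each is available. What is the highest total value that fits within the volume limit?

$140

This is a 0/1 knapsack; check combinations near the capacity.
- B+E+F: volume 7+6+2=15, value 65+44+31=140
- A+B+F: volume 4+7+2=13, value 35+65+31=131
- A+E+F: volume 4+6+2=12, value 35+44+31=110
- B+E: volume 7+6=13, value 65+44=109
- A+B: volume 4+7=11, value 35+65=100
Best: $140.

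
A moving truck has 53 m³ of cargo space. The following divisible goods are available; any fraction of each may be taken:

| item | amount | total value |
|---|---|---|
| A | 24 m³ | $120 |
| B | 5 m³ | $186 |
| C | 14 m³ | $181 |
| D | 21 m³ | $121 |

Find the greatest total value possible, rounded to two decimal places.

Take in order of value per unit:
- B (186/5 per unit): all 5 → value 186, running total 186.00
- C (181/14 per unit): all 14 → value 181, running total 367.00
- D (121/21 per unit): all 21 → value 121, running total 488.00
- A (120/24 per unit): 13 of 24 → value 13×120/24 = 65.0000, running total 553.00
Total 553.00.

553.00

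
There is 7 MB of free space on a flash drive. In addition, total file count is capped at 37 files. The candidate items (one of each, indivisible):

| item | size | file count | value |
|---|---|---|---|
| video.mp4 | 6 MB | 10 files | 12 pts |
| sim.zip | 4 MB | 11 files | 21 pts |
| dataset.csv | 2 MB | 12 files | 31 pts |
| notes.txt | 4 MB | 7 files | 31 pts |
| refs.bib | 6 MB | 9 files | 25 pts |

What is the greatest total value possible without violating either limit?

Feasible sets respecting both limits:
- dataset.csv+notes.txt: size 6, file count 19, value 62
- sim.zip+dataset.csv: size 6, file count 23, value 52
- dataset.csv: size 2, file count 12, value 31
Best: 62 pts.

62 pts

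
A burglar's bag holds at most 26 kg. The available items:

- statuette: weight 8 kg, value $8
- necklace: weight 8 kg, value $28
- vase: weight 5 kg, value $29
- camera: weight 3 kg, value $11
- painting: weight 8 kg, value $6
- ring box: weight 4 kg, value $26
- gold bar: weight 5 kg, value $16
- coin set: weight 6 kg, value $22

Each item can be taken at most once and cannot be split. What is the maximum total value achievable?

$116

This is a 0/1 knapsack; check combinations near the capacity.
- necklace+vase+camera+ring box+coin set: weight 8+5+3+4+6=26, value 28+29+11+26+22=116
- necklace+vase+camera+ring box+gold bar: weight 8+5+3+4+5=25, value 28+29+11+26+16=110
- necklace+vase+ring box+coin set: weight 8+5+4+6=23, value 28+29+26+22=105
- vase+camera+ring box+gold bar+coin set: weight 5+3+4+5+6=23, value 29+11+26+16+22=104
- necklace+camera+ring box+gold bar+coin set: weight 8+3+4+5+6=26, value 28+11+26+16+22=103
Best: $116.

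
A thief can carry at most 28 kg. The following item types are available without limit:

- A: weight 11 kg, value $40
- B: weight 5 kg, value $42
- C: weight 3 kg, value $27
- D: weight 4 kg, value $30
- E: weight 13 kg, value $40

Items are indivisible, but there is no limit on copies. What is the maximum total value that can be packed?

$246

Best value-per-unit is C at 27/3; filling with it alone gives 9×27 = 243.
Optimal mix: 2×B + 6×C → weight 28, value 246.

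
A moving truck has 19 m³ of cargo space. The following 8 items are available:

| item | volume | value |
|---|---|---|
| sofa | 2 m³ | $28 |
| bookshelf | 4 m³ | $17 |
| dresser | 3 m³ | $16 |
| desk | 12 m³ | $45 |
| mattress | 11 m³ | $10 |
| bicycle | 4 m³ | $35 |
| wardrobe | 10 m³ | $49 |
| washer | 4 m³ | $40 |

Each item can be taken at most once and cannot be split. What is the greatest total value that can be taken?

$136

Check high-value combinations within 19 m³:
- sofa+bookshelf+dresser+bicycle+washer: volume 2+4+3+4+4=17, value 28+17+16+35+40=136
- sofa+dresser+wardrobe+washer: volume 2+3+10+4=19, value 28+16+49+40=133
- sofa+dresser+bicycle+wardrobe: volume 2+3+4+10=19, value 28+16+35+49=128
- bicycle+wardrobe+washer: volume 4+10+4=18, value 35+49+40=124
- sofa+bookshelf+bicycle+washer: volume 2+4+4+4=14, value 28+17+35+40=120
Best: $136.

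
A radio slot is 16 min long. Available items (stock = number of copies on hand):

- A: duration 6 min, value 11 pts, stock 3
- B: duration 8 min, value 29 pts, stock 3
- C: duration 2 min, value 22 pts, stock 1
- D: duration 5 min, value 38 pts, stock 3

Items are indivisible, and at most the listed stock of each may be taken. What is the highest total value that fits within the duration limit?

Top feasible selections:
- 3×D: duration 15, value 114
- 1×C + 2×D: duration 12, value 98
- 1×B + 1×C + 1×D: duration 15, value 89
Best: 114 pts.

114 pts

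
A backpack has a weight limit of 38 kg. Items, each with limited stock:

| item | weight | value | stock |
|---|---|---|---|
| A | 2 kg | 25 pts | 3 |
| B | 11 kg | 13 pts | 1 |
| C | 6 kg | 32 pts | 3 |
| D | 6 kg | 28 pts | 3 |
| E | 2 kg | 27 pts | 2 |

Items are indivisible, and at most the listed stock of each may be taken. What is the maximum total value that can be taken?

Best selections within weight 38 and stock limits:
- 2×A + 3×C + 2×D + 2×E: weight 38, value 256
- 3×A + 3×C + 2×D + 1×E: weight 38, value 254
- 3×A + 3×C + 1×D + 2×E: weight 34, value 253
Best: 256 pts.

256 pts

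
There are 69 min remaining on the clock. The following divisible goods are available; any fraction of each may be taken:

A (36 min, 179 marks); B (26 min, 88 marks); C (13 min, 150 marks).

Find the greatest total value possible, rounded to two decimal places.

Take in order of value per unit:
- C (150/13 per unit): all 13 → value 150, running total 150.00
- A (179/36 per unit): all 36 → value 179, running total 329.00
- B (88/26 per unit): 20 of 26 → value 20×88/26 = 67.6923, running total 396.69
Total 396.69.

396.69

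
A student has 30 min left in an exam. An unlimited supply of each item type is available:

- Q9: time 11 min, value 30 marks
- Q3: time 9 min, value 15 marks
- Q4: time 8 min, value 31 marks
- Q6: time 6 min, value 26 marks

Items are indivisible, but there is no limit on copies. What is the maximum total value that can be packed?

130 marks

Best value-per-unit is Q6 at 26/6, and filling with it alone uses time 5×6=30. No mix of the others beats 5×26 = 130.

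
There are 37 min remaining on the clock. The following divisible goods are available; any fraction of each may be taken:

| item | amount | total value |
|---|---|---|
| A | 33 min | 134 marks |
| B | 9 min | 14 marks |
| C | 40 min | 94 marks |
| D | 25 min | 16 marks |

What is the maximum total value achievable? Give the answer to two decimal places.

Take in order of value per unit:
- A (134/33 per unit): all 33 → value 134, running total 134.00
- C (94/40 per unit): 4 of 40 → value 4×94/40 = 9.4000, running total 143.40
Total 143.40.

143.40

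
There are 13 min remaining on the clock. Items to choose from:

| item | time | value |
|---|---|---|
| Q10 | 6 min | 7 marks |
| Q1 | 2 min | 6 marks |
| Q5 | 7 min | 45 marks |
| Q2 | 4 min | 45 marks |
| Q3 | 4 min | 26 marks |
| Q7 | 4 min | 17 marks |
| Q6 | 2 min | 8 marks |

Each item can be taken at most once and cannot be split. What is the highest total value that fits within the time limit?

Check high-value combinations within 13 min:
- Q5+Q2+Q6: time 7+4+2=13, value 45+45+8=98
- Q1+Q5+Q2: time 2+7+4=13, value 6+45+45=96
- Q5+Q2: time 7+4=11, value 45+45=90
Best: 98 marks.

98 marks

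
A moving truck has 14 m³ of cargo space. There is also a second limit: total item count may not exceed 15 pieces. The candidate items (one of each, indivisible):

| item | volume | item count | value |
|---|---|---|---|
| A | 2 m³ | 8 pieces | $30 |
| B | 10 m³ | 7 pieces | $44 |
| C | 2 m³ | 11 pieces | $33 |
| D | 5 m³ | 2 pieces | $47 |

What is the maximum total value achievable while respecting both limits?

Feasible sets respecting both limits:
- C+D: volume 7, item count 13, value 80
- A+D: volume 7, item count 10, value 77
- A+B: volume 12, item count 15, value 74
Best: $80.

$80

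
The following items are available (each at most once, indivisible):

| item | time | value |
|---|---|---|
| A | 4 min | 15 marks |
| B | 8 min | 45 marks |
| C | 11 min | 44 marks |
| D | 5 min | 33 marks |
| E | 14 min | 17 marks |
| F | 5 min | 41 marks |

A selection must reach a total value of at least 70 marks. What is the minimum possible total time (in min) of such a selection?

Subsets with value ≥ 70, sorted by total time:
- D+F: time 10, value 74
- B+F: time 13, value 86
- B+D: time 13, value 78
- A+D+F: time 14, value 89
Minimum time: 10 min.

10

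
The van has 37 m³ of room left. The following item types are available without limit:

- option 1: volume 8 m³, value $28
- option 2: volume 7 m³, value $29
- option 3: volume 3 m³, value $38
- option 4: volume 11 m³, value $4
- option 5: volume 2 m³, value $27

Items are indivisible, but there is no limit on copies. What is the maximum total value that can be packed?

Best value-per-unit is option 5 at 27/2; filling with it alone gives 18×27 = 486.
Optimal mix: 1×option 3 + 17×option 5 → volume 37, value 497.

$497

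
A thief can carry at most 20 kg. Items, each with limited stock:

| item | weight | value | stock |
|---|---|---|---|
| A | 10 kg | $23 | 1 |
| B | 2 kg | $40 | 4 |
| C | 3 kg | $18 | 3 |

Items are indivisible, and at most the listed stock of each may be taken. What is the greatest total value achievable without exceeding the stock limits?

$214

Best selections within weight 20 and stock limits:
- 4×B + 3×C: weight 17, value 214
- 4×B + 2×C: weight 14, value 196
- 1×A + 4×B: weight 18, value 183
Best: $214.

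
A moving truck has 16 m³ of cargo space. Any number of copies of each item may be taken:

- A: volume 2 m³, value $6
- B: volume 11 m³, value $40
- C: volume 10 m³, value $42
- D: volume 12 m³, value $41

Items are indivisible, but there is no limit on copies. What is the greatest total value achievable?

$60

Best value-per-unit is C at 42/10; filling with it alone gives 1×42 = 42.
Optimal mix: 3×A + 1×C → volume 16, value 60.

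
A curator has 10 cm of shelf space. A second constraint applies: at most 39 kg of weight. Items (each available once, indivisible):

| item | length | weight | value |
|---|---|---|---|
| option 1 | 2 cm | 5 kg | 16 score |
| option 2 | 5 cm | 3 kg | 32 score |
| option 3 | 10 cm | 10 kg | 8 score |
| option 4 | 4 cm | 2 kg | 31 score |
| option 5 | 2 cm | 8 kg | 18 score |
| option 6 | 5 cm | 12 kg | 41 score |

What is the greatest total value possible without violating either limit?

75 score

Feasible sets respecting both limits:
- option 1+option 5+option 6: length 9, weight 25, value 75
- option 2+option 6: length 10, weight 15, value 73
- option 4+option 6: length 9, weight 14, value 72
- option 1+option 2+option 5: length 9, weight 16, value 66
Best: 75 score.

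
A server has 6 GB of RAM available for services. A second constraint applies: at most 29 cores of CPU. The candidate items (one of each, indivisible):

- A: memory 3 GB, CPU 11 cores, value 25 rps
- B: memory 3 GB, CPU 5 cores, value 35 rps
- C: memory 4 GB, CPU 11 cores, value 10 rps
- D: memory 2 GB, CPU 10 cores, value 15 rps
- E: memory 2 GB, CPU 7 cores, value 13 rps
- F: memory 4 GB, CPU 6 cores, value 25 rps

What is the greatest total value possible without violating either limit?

Feasible sets respecting both limits:
- A+B: memory 6, CPU 16, value 60
- B+D: memory 5, CPU 15, value 50
- B+E: memory 5, CPU 12, value 48
- A+D: memory 5, CPU 21, value 40
Best: 60 rps.

60 rps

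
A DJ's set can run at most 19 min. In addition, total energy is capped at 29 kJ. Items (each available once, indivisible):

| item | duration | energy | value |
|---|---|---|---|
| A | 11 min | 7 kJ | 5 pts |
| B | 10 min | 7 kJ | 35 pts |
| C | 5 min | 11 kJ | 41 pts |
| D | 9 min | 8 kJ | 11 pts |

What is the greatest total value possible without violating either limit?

Feasible sets respecting both limits:
- B+C: duration 15, energy 18, value 76
- C+D: duration 14, energy 19, value 52
- A+C: duration 16, energy 18, value 46
- B+D: duration 19, energy 15, value 46
Best: 76 pts.

76 pts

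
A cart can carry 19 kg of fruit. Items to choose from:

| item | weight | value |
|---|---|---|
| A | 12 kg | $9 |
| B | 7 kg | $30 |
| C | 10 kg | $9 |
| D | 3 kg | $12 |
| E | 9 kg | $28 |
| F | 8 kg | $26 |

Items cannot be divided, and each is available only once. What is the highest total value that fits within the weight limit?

Check high-value combinations within 19 kg:
- B+D+E: weight 7+3+9=19, value 30+12+28=70
- B+D+F: weight 7+3+8=18, value 30+12+26=68
- B+E: weight 7+9=16, value 30+28=58
- B+F: weight 7+8=15, value 30+26=56
- E+F: weight 9+8=17, value 28+26=54
Best: $70.

$70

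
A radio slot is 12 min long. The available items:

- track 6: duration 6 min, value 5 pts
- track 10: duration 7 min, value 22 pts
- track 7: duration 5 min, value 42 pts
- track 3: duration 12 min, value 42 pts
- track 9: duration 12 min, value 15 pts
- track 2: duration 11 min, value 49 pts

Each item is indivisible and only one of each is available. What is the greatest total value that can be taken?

Check high-value combinations within 12 min:
- track 10+track 7: duration 7+5=12, value 22+42=64
- track 2: duration 11, value 49
- track 6+track 7: duration 6+5=11, value 5+42=47
- track 7: duration 5, value 42
Best: 64 pts.

64 pts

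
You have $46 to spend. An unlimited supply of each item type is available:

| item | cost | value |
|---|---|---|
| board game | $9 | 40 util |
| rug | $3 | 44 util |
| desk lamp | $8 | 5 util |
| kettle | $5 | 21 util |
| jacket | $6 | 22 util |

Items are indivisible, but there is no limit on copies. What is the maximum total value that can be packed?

Best value-per-unit is rug at 44/3, and filling with it alone uses cost 15×3=45. No mix of the others beats 15×44 = 660.

660 util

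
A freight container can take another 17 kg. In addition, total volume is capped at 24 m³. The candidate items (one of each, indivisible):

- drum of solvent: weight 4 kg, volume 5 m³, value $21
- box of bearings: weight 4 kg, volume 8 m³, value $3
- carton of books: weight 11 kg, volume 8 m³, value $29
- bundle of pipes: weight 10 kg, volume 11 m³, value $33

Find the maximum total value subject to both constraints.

$54

Feasible sets respecting both limits:
- drum of solvent+bundle of pipes: weight 14, volume 16, value 54
- drum of solvent+carton of books: weight 15, volume 13, value 50
- box of bearings+bundle of pipes: weight 14, volume 19, value 36
Best: $54.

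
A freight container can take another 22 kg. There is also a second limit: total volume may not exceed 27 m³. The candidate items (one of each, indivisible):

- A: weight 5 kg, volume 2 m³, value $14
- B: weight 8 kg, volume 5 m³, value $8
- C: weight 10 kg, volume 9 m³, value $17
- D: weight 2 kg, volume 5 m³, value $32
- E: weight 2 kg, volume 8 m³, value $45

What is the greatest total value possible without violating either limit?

$108

Feasible sets respecting both limits:
- A+C+D+E: weight 19, volume 24, value 108
- B+C+D+E: weight 22, volume 27, value 102
- A+B+D+E: weight 17, volume 20, value 99
- C+D+E: weight 14, volume 22, value 94
Best: $108.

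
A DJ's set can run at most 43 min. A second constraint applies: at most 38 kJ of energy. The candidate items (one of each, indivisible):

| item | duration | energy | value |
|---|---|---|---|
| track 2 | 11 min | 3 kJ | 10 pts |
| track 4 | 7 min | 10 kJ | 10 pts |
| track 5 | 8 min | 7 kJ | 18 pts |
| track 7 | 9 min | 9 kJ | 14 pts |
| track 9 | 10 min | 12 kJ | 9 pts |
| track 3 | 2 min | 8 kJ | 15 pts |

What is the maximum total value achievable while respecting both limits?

Feasible sets respecting both limits:
- track 2+track 4+track 5+track 7+track 3: duration 37, energy 37, value 67
- track 2+track 5+track 7+track 3: duration 30, energy 27, value 57
- track 4+track 5+track 7+track 3: duration 26, energy 34, value 57
- track 5+track 7+track 9+track 3: duration 29, energy 36, value 56
Best: 67 pts.

67 pts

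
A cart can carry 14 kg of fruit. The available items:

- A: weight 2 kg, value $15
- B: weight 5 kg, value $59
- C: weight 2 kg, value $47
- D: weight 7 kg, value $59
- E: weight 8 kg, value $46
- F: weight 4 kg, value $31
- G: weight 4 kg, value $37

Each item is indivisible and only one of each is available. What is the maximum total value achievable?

Check high-value combinations within 14 kg:
- B+C+D: weight 5+2+7=14, value 59+47+59=165
- A+B+C+G: weight 2+5+2+4=13, value 15+59+47+37=158
- A+B+C+F: weight 2+5+2+4=13, value 15+59+47+31=152
- B+C+G: weight 5+2+4=11, value 59+47+37=143
Best: $165.

$165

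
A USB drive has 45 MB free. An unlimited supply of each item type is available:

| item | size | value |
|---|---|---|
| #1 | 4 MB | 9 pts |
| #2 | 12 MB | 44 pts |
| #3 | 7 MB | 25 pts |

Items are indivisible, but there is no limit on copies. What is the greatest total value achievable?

Best value-per-unit is #2 at 44/12; filling with it alone gives 3×44 = 132.
Optimal mix: 2×#2 + 3×#3 → size 45, value 163.

163 pts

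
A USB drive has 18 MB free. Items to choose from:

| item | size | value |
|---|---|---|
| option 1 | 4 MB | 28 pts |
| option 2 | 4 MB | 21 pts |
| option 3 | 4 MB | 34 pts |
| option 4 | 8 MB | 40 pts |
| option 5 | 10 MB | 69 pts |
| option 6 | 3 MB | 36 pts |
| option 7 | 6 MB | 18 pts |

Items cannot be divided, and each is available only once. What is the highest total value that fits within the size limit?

Check high-value combinations within 18 MB:
- option 3+option 5+option 6: size 4+10+3=17, value 34+69+36=139
- option 1+option 5+option 6: size 4+10+3=17, value 28+69+36=133
- option 1+option 3+option 5: size 4+4+10=18, value 28+34+69=131
- option 2+option 5+option 6: size 4+10+3=17, value 21+69+36=126
- option 2+option 3+option 5: size 4+4+10=18, value 21+34+69=124
Best: 139 pts.

139 pts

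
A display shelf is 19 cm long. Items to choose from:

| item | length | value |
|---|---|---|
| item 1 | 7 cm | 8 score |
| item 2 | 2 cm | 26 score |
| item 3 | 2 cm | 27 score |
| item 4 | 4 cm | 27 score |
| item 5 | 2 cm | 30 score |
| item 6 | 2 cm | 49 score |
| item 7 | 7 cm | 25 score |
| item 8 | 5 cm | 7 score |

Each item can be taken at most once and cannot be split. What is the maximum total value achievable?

184 score

Check high-value combinations within 19 cm:
- item 2+item 3+item 4+item 5+item 6+item 7: length 2+2+4+2+2+7=19, value 26+27+27+30+49+25=184
- item 1+item 2+item 3+item 4+item 5+item 6: length 7+2+2+4+2+2=19, value 8+26+27+27+30+49=167
- item 2+item 3+item 4+item 5+item 6+item 8: length 2+2+4+2+2+5=17, value 26+27+27+30+49+7=166
Best: 184 score.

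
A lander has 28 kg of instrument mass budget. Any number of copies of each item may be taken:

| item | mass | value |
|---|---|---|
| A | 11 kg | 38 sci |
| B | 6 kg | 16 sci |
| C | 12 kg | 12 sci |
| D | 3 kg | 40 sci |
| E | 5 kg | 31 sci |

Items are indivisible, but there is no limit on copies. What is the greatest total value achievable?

Best value-per-unit is D at 40/3, and filling with it alone uses mass 9×3=27. No mix of the others beats 9×40 = 360.

360 sci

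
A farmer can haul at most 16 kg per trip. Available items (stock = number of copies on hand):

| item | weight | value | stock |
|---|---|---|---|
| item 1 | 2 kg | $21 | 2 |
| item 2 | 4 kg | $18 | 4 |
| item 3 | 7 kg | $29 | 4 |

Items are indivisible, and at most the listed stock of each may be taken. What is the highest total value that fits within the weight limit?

Best selections within weight 16 and stock limits:
- 2×item 1 + 3×item 2: weight 16, value 96
- 2×item 1 + 1×item 2 + 1×item 3: weight 15, value 89
- 1×item 1 + 2×item 3: weight 16, value 79
Best: $96.

$96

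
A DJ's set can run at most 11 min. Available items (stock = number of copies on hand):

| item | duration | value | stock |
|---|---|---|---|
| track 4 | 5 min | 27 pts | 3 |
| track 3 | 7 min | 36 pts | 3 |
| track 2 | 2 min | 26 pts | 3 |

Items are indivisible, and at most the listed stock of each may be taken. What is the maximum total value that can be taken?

Best selections within duration 11 and stock limits:
- 1×track 4 + 3×track 2: duration 11, value 105
- 1×track 3 + 2×track 2: duration 11, value 88
- 1×track 4 + 2×track 2: duration 9, value 79
- 3×track 2: duration 6, value 78
Best: 105 pts.

105 pts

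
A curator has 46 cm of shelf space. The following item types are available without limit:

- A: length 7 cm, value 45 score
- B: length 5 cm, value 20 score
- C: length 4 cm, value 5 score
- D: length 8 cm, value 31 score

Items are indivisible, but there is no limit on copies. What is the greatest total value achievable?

Best value-per-unit is A at 45/7; filling with it alone gives 6×45 = 270.
Optimal mix: 6×A + 1×C → length 46, value 275.

275 score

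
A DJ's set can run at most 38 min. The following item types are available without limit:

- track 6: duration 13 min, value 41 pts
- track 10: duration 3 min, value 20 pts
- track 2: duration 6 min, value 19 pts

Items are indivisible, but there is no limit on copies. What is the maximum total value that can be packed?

Best value-per-unit is track 10 at 20/3, and filling with it alone uses duration 12×3=36. No mix of the others beats 12×20 = 240.

240 pts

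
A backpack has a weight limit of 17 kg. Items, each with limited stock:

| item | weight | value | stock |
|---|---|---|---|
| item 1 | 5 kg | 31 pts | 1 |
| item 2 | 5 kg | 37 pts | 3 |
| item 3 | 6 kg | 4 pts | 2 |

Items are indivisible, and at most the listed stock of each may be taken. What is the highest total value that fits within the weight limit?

111 pts

Top feasible selections:
- 3×item 2: weight 15, value 111
- 1×item 1 + 2×item 2: weight 15, value 105
- 2×item 2 + 1×item 3: weight 16, value 78
Best: 111 pts.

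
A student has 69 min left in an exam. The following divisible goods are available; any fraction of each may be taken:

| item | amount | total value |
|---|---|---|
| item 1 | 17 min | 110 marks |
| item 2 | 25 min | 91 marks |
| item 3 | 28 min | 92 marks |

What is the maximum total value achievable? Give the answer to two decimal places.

Take in order of value per unit:
- item 1 (110/17 per unit): all 17 → value 110, running total 110.00
- item 2 (91/25 per unit): all 25 → value 91, running total 201.00
- item 3 (92/28 per unit): 27 of 28 → value 27×92/28 = 88.7143, running total 289.71
Total 289.71.

289.71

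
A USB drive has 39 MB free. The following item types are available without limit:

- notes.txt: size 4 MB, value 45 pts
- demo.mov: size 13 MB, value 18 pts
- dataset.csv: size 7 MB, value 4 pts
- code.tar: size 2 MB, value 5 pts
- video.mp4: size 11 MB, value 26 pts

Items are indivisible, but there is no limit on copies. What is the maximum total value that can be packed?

410 pts

Best value-per-unit is notes.txt at 45/4; filling with it alone gives 9×45 = 405.
Optimal mix: 9×notes.txt + 1×code.tar → size 38, value 410.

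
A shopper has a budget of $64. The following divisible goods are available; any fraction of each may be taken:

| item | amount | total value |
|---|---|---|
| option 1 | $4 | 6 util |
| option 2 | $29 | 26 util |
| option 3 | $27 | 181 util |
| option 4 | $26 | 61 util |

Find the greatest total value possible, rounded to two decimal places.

254.28

Take in order of value per unit:
- option 3 (181/27 per unit): all 27 → value 181, running total 181.00
- option 4 (61/26 per unit): all 26 → value 61, running total 242.00
- option 1 (6/4 per unit): all 4 → value 6, running total 248.00
- option 2 (26/29 per unit): 7 of 29 → value 7×26/29 = 6.2759, running total 254.28
Total 254.28.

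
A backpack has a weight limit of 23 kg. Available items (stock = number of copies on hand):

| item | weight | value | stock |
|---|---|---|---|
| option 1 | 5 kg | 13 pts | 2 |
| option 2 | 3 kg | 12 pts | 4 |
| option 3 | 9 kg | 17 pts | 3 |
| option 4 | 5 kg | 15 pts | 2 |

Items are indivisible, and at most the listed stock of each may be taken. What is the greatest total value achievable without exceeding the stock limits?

78 pts

Top feasible selections:
- 4×option 2 + 2×option 4: weight 22, value 78
- 1×option 1 + 4×option 2 + 1×option 4: weight 22, value 76
Best: 78 pts.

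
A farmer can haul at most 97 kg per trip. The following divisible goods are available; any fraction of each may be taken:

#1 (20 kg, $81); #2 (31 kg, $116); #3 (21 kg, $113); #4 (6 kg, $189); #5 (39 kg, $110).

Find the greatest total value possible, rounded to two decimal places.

Take in order of value per unit:
- #4 (189/6 per unit): all 6 → value 189, running total 189.00
- #3 (113/21 per unit): all 21 → value 113, running total 302.00
- #1 (81/20 per unit): all 20 → value 81, running total 383.00
- #2 (116/31 per unit): all 31 → value 116, running total 499.00
- #5 (110/39 per unit): 19 of 39 → value 19×110/39 = 53.5897, running total 552.59
Total 552.59.

552.59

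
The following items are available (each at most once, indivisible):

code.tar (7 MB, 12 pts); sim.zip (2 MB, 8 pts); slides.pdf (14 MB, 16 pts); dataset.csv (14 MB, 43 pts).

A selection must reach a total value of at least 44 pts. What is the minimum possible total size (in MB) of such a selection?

16

Subsets with value ≥ 44, sorted by total size:
- sim.zip+dataset.csv: size 16, value 51
- code.tar+dataset.csv: size 21, value 55
Minimum size: 16 MB.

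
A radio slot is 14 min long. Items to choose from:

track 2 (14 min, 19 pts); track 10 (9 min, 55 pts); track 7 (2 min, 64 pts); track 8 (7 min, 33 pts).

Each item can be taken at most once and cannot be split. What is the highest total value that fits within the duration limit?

Check high-value combinations within 14 min:
- track 10+track 7: duration 9+2=11, value 55+64=119
- track 7+track 8: duration 2+7=9, value 64+33=97
- track 7: duration 2, value 64
- track 10: duration 9, value 55
- track 8: duration 7, value 33
Best: 119 pts.

119 pts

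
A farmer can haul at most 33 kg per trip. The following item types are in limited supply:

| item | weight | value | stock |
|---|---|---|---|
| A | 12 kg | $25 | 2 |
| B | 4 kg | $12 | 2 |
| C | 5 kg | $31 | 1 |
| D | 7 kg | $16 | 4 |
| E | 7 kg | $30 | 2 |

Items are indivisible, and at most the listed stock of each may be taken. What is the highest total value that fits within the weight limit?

Top feasible selections:
- 1×C + 2×D + 2×E: weight 33, value 123
- 1×B + 1×C + 1×D + 2×E: weight 30, value 119
- 1×A + 1×C + 2×E: weight 31, value 116
- 2×B + 1×C + 2×E: weight 27, value 115
Best: $123.

$123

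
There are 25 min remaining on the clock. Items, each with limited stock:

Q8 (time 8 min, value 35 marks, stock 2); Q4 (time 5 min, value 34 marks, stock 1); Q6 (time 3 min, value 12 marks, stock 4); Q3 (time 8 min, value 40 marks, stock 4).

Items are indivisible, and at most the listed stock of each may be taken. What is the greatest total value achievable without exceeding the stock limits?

Top feasible selections:
- 1×Q4 + 1×Q6 + 2×Q3: time 24, value 126
- 1×Q4 + 4×Q6 + 1×Q3: time 25, value 122
- 1×Q8 + 1×Q4 + 1×Q6 + 1×Q3: time 24, value 121
- 3×Q3: time 24, value 120
Best: 126 marks.

126 marks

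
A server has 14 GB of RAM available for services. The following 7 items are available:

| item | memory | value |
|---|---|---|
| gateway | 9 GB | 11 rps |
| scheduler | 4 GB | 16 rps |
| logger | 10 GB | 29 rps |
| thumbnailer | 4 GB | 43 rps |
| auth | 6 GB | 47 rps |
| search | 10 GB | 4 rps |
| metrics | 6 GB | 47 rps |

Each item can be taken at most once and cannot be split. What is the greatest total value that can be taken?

This is a 0/1 knapsack; check combinations near the capacity.
- scheduler+thumbnailer+auth: memory 4+4+6=14, value 16+43+47=106
- scheduler+thumbnailer+metrics: memory 4+4+6=14, value 16+43+47=106
- auth+metrics: memory 6+6=12, value 47+47=94
- thumbnailer+auth: memory 4+6=10, value 43+47=90
Best: 106 rps.

106 rps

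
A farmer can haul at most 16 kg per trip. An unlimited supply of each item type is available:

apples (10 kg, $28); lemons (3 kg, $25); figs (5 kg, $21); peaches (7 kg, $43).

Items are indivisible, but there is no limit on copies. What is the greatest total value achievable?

$125

Best value-per-unit is lemons at 25/3, and filling with it alone uses weight 5×3=15. No mix of the others beats 5×25 = 125.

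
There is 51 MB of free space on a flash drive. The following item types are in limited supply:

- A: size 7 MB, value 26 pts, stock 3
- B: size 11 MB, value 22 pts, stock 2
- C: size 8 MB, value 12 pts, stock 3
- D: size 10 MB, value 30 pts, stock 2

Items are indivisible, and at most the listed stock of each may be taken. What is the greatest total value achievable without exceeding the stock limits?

Best selections within size 51 and stock limits:
- 3×A + 1×C + 2×D: size 49, value 150
- 3×A + 1×B + 1×C + 1×D: size 50, value 142
- 3×A + 2×D: size 41, value 138
Best: 150 pts.

150 pts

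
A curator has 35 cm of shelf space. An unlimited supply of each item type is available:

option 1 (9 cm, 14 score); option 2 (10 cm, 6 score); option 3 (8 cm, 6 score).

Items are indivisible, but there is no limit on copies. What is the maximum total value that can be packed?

48 score

Best value-per-unit is option 1 at 14/9; filling with it alone gives 3×14 = 42.
Optimal mix: 3×option 1 + 1×option 3 → length 35, value 48.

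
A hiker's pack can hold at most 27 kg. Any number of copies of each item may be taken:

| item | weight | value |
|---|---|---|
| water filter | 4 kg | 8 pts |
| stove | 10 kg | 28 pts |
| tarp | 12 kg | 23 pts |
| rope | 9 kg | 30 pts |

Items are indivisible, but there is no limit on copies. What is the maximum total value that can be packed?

Best value-per-unit is rope at 30/9, and filling with it alone uses weight 3×9=27. No mix of the others beats 3×30 = 90.

90 pts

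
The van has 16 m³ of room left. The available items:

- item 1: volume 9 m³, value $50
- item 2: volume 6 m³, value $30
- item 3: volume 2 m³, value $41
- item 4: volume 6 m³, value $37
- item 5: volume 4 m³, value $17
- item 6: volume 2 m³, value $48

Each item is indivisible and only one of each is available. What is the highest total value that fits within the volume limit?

This is a 0/1 knapsack; check combinations near the capacity.
- item 2+item 3+item 4+item 6: volume 6+2+6+2=16, value 30+41+37+48=156
- item 3+item 4+item 5+item 6: volume 2+6+4+2=14, value 41+37+17+48=143
- item 1+item 3+item 6: volume 9+2+2=13, value 50+41+48=139
Best: $156.

$156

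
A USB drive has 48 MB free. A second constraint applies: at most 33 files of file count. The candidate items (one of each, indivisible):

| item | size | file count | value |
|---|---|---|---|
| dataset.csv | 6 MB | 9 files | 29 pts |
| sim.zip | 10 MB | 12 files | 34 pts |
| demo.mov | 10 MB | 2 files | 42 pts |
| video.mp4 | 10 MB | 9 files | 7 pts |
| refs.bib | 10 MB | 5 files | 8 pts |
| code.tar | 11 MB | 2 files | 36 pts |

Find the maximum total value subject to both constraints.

149 pts

Feasible sets respecting both limits:
- dataset.csv+sim.zip+demo.mov+refs.bib+code.tar: size 47, file count 30, value 149
- dataset.csv+sim.zip+demo.mov+code.tar: size 37, file count 25, value 141
- dataset.csv+demo.mov+video.mp4+refs.bib+code.tar: size 47, file count 27, value 122
Best: 149 pts.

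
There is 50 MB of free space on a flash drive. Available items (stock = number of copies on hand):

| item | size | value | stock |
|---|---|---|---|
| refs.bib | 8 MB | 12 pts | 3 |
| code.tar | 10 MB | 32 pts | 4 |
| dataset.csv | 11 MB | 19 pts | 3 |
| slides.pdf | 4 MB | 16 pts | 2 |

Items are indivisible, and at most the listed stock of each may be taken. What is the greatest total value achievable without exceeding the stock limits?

160 pts

Best selections within size 50 and stock limits:
- 4×code.tar + 2×slides.pdf: size 48, value 160
- 3×code.tar + 1×dataset.csv + 2×slides.pdf: size 49, value 147
Best: 160 pts.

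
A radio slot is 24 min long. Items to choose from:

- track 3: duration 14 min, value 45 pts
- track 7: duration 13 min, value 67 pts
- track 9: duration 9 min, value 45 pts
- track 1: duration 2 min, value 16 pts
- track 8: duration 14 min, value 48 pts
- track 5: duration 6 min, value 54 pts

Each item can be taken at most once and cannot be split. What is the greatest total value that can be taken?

Check high-value combinations within 24 min:
- track 7+track 1+track 5: duration 13+2+6=21, value 67+16+54=137
- track 7+track 9+track 1: duration 13+9+2=24, value 67+45+16=128
- track 7+track 5: duration 13+6=19, value 67+54=121
- track 1+track 8+track 5: duration 2+14+6=22, value 16+48+54=118
Best: 137 pts.

137 pts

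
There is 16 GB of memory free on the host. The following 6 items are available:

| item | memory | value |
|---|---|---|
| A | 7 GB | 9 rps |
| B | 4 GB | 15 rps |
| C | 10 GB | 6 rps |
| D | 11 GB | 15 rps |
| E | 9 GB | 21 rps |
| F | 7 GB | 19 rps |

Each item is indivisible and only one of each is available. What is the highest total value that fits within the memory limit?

Check high-value combinations within 16 GB:
- E+F: memory 9+7=16, value 21+19=40
- B+E: memory 4+9=13, value 15+21=36
- B+F: memory 4+7=11, value 15+19=34
- B+D: memory 4+11=15, value 15+15=30
- A+E: memory 7+9=16, value 9+21=30
Best: 40 rps.

40 rps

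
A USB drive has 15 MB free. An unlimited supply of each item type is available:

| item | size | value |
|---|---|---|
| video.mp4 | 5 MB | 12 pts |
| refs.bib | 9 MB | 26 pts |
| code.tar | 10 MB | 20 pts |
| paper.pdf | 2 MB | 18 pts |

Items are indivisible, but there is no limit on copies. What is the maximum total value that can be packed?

126 pts

Best value-per-unit is paper.pdf at 18/2, and filling with it alone uses size 7×2=14. No mix of the others beats 7×18 = 126.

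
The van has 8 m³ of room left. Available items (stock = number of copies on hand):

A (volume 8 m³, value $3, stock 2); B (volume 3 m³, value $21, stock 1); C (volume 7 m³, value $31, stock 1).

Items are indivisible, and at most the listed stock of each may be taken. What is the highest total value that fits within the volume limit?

$31

Best selections within volume 8 and stock limits:
- 1×C: volume 7, value 31
- 1×B: volume 3, value 21
- 1×A: volume 8, value 3
Best: $31.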